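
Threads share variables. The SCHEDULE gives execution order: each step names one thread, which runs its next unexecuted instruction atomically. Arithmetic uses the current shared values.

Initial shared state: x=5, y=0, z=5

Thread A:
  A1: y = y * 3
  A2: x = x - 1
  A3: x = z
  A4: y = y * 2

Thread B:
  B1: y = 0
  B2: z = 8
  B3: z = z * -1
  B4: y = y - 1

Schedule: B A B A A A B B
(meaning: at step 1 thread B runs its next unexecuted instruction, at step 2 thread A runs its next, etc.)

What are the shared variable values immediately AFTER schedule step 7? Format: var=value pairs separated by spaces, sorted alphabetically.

Answer: x=8 y=0 z=-8

Derivation:
Step 1: thread B executes B1 (y = 0). Shared: x=5 y=0 z=5. PCs: A@0 B@1
Step 2: thread A executes A1 (y = y * 3). Shared: x=5 y=0 z=5. PCs: A@1 B@1
Step 3: thread B executes B2 (z = 8). Shared: x=5 y=0 z=8. PCs: A@1 B@2
Step 4: thread A executes A2 (x = x - 1). Shared: x=4 y=0 z=8. PCs: A@2 B@2
Step 5: thread A executes A3 (x = z). Shared: x=8 y=0 z=8. PCs: A@3 B@2
Step 6: thread A executes A4 (y = y * 2). Shared: x=8 y=0 z=8. PCs: A@4 B@2
Step 7: thread B executes B3 (z = z * -1). Shared: x=8 y=0 z=-8. PCs: A@4 B@3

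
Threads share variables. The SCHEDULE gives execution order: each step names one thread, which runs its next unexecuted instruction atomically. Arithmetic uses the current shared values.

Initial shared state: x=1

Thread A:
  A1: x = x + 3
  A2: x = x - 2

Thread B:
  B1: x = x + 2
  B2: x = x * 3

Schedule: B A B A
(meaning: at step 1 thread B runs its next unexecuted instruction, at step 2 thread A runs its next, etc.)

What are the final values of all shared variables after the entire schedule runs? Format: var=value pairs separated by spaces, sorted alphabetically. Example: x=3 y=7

Step 1: thread B executes B1 (x = x + 2). Shared: x=3. PCs: A@0 B@1
Step 2: thread A executes A1 (x = x + 3). Shared: x=6. PCs: A@1 B@1
Step 3: thread B executes B2 (x = x * 3). Shared: x=18. PCs: A@1 B@2
Step 4: thread A executes A2 (x = x - 2). Shared: x=16. PCs: A@2 B@2

Answer: x=16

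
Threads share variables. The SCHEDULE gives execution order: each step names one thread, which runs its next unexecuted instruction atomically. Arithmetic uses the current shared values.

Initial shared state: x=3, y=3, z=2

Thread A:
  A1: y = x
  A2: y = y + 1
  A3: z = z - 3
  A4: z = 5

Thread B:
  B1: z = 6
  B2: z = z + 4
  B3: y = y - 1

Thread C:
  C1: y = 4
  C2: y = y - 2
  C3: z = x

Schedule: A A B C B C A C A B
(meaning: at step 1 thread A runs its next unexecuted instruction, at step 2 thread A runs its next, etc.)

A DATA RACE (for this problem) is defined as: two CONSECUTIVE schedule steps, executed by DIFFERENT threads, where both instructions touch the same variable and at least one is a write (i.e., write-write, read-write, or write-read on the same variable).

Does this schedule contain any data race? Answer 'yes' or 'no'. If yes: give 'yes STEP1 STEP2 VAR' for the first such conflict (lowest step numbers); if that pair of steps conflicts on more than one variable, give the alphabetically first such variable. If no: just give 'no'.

Answer: yes 7 8 z

Derivation:
Steps 1,2: same thread (A). No race.
Steps 2,3: A(r=y,w=y) vs B(r=-,w=z). No conflict.
Steps 3,4: B(r=-,w=z) vs C(r=-,w=y). No conflict.
Steps 4,5: C(r=-,w=y) vs B(r=z,w=z). No conflict.
Steps 5,6: B(r=z,w=z) vs C(r=y,w=y). No conflict.
Steps 6,7: C(r=y,w=y) vs A(r=z,w=z). No conflict.
Steps 7,8: A(z = z - 3) vs C(z = x). RACE on z (W-W).
Steps 8,9: C(z = x) vs A(z = 5). RACE on z (W-W).
Steps 9,10: A(r=-,w=z) vs B(r=y,w=y). No conflict.
First conflict at steps 7,8.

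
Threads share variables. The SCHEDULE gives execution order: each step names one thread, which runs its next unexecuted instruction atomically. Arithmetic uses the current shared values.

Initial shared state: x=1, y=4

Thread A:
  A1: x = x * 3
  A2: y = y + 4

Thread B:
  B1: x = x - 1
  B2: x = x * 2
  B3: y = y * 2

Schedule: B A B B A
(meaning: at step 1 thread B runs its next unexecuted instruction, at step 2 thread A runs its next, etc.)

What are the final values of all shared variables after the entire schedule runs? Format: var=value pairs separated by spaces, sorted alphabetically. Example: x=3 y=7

Step 1: thread B executes B1 (x = x - 1). Shared: x=0 y=4. PCs: A@0 B@1
Step 2: thread A executes A1 (x = x * 3). Shared: x=0 y=4. PCs: A@1 B@1
Step 3: thread B executes B2 (x = x * 2). Shared: x=0 y=4. PCs: A@1 B@2
Step 4: thread B executes B3 (y = y * 2). Shared: x=0 y=8. PCs: A@1 B@3
Step 5: thread A executes A2 (y = y + 4). Shared: x=0 y=12. PCs: A@2 B@3

Answer: x=0 y=12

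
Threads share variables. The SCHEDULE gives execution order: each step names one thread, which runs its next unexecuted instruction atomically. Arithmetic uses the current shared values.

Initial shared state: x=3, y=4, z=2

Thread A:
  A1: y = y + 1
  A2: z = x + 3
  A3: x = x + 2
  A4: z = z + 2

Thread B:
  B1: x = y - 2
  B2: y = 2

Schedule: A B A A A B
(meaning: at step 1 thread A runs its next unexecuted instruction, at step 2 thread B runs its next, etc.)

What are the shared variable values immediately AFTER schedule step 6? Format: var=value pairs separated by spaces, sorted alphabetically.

Step 1: thread A executes A1 (y = y + 1). Shared: x=3 y=5 z=2. PCs: A@1 B@0
Step 2: thread B executes B1 (x = y - 2). Shared: x=3 y=5 z=2. PCs: A@1 B@1
Step 3: thread A executes A2 (z = x + 3). Shared: x=3 y=5 z=6. PCs: A@2 B@1
Step 4: thread A executes A3 (x = x + 2). Shared: x=5 y=5 z=6. PCs: A@3 B@1
Step 5: thread A executes A4 (z = z + 2). Shared: x=5 y=5 z=8. PCs: A@4 B@1
Step 6: thread B executes B2 (y = 2). Shared: x=5 y=2 z=8. PCs: A@4 B@2

Answer: x=5 y=2 z=8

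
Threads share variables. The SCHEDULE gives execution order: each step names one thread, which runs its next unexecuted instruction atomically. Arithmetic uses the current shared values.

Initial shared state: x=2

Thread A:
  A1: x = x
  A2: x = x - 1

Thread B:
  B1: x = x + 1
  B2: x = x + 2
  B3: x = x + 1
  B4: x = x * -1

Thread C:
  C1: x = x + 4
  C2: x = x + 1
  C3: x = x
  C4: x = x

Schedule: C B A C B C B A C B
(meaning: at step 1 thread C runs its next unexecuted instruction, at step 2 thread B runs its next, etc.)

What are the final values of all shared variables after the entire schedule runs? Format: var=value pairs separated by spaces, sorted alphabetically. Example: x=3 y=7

Step 1: thread C executes C1 (x = x + 4). Shared: x=6. PCs: A@0 B@0 C@1
Step 2: thread B executes B1 (x = x + 1). Shared: x=7. PCs: A@0 B@1 C@1
Step 3: thread A executes A1 (x = x). Shared: x=7. PCs: A@1 B@1 C@1
Step 4: thread C executes C2 (x = x + 1). Shared: x=8. PCs: A@1 B@1 C@2
Step 5: thread B executes B2 (x = x + 2). Shared: x=10. PCs: A@1 B@2 C@2
Step 6: thread C executes C3 (x = x). Shared: x=10. PCs: A@1 B@2 C@3
Step 7: thread B executes B3 (x = x + 1). Shared: x=11. PCs: A@1 B@3 C@3
Step 8: thread A executes A2 (x = x - 1). Shared: x=10. PCs: A@2 B@3 C@3
Step 9: thread C executes C4 (x = x). Shared: x=10. PCs: A@2 B@3 C@4
Step 10: thread B executes B4 (x = x * -1). Shared: x=-10. PCs: A@2 B@4 C@4

Answer: x=-10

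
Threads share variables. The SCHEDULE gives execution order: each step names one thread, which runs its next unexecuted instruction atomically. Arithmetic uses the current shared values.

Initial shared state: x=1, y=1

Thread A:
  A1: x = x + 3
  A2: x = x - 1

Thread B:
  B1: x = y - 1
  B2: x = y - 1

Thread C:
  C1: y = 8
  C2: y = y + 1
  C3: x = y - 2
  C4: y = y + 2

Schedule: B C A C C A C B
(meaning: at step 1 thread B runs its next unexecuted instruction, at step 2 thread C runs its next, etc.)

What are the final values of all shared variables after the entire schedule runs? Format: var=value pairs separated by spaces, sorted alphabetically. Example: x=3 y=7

Answer: x=10 y=11

Derivation:
Step 1: thread B executes B1 (x = y - 1). Shared: x=0 y=1. PCs: A@0 B@1 C@0
Step 2: thread C executes C1 (y = 8). Shared: x=0 y=8. PCs: A@0 B@1 C@1
Step 3: thread A executes A1 (x = x + 3). Shared: x=3 y=8. PCs: A@1 B@1 C@1
Step 4: thread C executes C2 (y = y + 1). Shared: x=3 y=9. PCs: A@1 B@1 C@2
Step 5: thread C executes C3 (x = y - 2). Shared: x=7 y=9. PCs: A@1 B@1 C@3
Step 6: thread A executes A2 (x = x - 1). Shared: x=6 y=9. PCs: A@2 B@1 C@3
Step 7: thread C executes C4 (y = y + 2). Shared: x=6 y=11. PCs: A@2 B@1 C@4
Step 8: thread B executes B2 (x = y - 1). Shared: x=10 y=11. PCs: A@2 B@2 C@4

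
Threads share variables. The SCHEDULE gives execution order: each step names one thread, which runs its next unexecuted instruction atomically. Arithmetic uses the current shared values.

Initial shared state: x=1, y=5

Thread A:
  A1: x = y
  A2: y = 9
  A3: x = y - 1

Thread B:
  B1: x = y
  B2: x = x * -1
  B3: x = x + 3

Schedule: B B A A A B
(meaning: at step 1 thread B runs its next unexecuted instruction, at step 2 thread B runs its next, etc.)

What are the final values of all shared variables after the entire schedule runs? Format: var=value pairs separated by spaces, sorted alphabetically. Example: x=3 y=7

Answer: x=11 y=9

Derivation:
Step 1: thread B executes B1 (x = y). Shared: x=5 y=5. PCs: A@0 B@1
Step 2: thread B executes B2 (x = x * -1). Shared: x=-5 y=5. PCs: A@0 B@2
Step 3: thread A executes A1 (x = y). Shared: x=5 y=5. PCs: A@1 B@2
Step 4: thread A executes A2 (y = 9). Shared: x=5 y=9. PCs: A@2 B@2
Step 5: thread A executes A3 (x = y - 1). Shared: x=8 y=9. PCs: A@3 B@2
Step 6: thread B executes B3 (x = x + 3). Shared: x=11 y=9. PCs: A@3 B@3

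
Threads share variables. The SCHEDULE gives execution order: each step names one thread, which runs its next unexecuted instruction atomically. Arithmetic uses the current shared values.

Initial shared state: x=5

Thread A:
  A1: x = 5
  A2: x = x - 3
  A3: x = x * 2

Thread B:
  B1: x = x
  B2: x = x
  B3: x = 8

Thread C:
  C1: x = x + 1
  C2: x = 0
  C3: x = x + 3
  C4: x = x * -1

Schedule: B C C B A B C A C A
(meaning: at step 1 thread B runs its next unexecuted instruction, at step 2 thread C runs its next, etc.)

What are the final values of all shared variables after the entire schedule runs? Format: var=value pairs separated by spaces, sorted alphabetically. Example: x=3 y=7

Answer: x=-16

Derivation:
Step 1: thread B executes B1 (x = x). Shared: x=5. PCs: A@0 B@1 C@0
Step 2: thread C executes C1 (x = x + 1). Shared: x=6. PCs: A@0 B@1 C@1
Step 3: thread C executes C2 (x = 0). Shared: x=0. PCs: A@0 B@1 C@2
Step 4: thread B executes B2 (x = x). Shared: x=0. PCs: A@0 B@2 C@2
Step 5: thread A executes A1 (x = 5). Shared: x=5. PCs: A@1 B@2 C@2
Step 6: thread B executes B3 (x = 8). Shared: x=8. PCs: A@1 B@3 C@2
Step 7: thread C executes C3 (x = x + 3). Shared: x=11. PCs: A@1 B@3 C@3
Step 8: thread A executes A2 (x = x - 3). Shared: x=8. PCs: A@2 B@3 C@3
Step 9: thread C executes C4 (x = x * -1). Shared: x=-8. PCs: A@2 B@3 C@4
Step 10: thread A executes A3 (x = x * 2). Shared: x=-16. PCs: A@3 B@3 C@4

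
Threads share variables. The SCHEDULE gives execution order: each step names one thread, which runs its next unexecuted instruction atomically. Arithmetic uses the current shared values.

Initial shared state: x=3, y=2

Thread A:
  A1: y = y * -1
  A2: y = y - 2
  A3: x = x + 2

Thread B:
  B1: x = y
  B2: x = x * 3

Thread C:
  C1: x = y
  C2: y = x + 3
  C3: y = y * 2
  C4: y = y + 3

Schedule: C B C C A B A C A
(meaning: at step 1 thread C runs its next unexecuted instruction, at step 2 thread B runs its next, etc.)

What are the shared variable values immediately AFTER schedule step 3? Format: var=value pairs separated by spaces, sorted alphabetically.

Answer: x=2 y=5

Derivation:
Step 1: thread C executes C1 (x = y). Shared: x=2 y=2. PCs: A@0 B@0 C@1
Step 2: thread B executes B1 (x = y). Shared: x=2 y=2. PCs: A@0 B@1 C@1
Step 3: thread C executes C2 (y = x + 3). Shared: x=2 y=5. PCs: A@0 B@1 C@2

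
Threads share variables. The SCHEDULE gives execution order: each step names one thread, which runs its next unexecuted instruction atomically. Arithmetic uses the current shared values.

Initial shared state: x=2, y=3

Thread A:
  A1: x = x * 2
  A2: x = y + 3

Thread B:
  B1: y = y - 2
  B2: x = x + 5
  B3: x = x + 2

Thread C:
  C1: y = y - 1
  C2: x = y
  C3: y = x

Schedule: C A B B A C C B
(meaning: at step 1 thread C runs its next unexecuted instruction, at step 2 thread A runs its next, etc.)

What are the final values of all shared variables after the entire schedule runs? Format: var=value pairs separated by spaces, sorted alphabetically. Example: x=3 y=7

Step 1: thread C executes C1 (y = y - 1). Shared: x=2 y=2. PCs: A@0 B@0 C@1
Step 2: thread A executes A1 (x = x * 2). Shared: x=4 y=2. PCs: A@1 B@0 C@1
Step 3: thread B executes B1 (y = y - 2). Shared: x=4 y=0. PCs: A@1 B@1 C@1
Step 4: thread B executes B2 (x = x + 5). Shared: x=9 y=0. PCs: A@1 B@2 C@1
Step 5: thread A executes A2 (x = y + 3). Shared: x=3 y=0. PCs: A@2 B@2 C@1
Step 6: thread C executes C2 (x = y). Shared: x=0 y=0. PCs: A@2 B@2 C@2
Step 7: thread C executes C3 (y = x). Shared: x=0 y=0. PCs: A@2 B@2 C@3
Step 8: thread B executes B3 (x = x + 2). Shared: x=2 y=0. PCs: A@2 B@3 C@3

Answer: x=2 y=0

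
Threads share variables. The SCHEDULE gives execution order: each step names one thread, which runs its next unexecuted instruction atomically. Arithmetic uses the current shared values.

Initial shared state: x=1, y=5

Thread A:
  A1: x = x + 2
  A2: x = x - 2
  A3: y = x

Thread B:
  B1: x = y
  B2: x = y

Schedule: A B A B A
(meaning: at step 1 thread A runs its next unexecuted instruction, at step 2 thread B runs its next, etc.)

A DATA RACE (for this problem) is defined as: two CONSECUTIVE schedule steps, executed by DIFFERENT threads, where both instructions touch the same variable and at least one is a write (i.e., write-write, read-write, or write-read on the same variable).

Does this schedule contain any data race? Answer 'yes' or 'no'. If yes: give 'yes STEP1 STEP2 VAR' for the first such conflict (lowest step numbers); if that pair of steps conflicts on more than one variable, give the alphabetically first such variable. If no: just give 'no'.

Answer: yes 1 2 x

Derivation:
Steps 1,2: A(x = x + 2) vs B(x = y). RACE on x (W-W).
Steps 2,3: B(x = y) vs A(x = x - 2). RACE on x (W-W).
Steps 3,4: A(x = x - 2) vs B(x = y). RACE on x (W-W).
Steps 4,5: B(x = y) vs A(y = x). RACE on x (W-R), y (R-W). Multiple vars; alphabetically first is x.
First conflict at steps 1,2.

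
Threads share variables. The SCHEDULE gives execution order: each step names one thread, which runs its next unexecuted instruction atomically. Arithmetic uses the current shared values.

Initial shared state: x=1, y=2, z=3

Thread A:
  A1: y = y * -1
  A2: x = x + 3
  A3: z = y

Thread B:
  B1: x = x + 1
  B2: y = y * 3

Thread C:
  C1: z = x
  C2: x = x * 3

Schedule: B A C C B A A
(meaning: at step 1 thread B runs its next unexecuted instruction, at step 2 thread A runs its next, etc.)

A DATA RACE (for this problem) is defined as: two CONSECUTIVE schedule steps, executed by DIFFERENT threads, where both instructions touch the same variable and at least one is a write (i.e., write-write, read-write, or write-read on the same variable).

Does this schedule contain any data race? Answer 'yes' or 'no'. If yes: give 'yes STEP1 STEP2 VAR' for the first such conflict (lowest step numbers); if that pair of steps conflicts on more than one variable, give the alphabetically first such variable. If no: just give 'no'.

Steps 1,2: B(r=x,w=x) vs A(r=y,w=y). No conflict.
Steps 2,3: A(r=y,w=y) vs C(r=x,w=z). No conflict.
Steps 3,4: same thread (C). No race.
Steps 4,5: C(r=x,w=x) vs B(r=y,w=y). No conflict.
Steps 5,6: B(r=y,w=y) vs A(r=x,w=x). No conflict.
Steps 6,7: same thread (A). No race.

Answer: no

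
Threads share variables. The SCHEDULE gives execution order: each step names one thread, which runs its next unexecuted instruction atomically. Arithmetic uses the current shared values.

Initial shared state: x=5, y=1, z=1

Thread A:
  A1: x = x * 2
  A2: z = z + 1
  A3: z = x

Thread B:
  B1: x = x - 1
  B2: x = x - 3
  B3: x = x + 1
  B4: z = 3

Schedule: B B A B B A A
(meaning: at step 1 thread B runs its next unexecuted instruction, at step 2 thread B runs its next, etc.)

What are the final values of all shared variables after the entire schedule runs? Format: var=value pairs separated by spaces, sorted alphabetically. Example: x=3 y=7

Step 1: thread B executes B1 (x = x - 1). Shared: x=4 y=1 z=1. PCs: A@0 B@1
Step 2: thread B executes B2 (x = x - 3). Shared: x=1 y=1 z=1. PCs: A@0 B@2
Step 3: thread A executes A1 (x = x * 2). Shared: x=2 y=1 z=1. PCs: A@1 B@2
Step 4: thread B executes B3 (x = x + 1). Shared: x=3 y=1 z=1. PCs: A@1 B@3
Step 5: thread B executes B4 (z = 3). Shared: x=3 y=1 z=3. PCs: A@1 B@4
Step 6: thread A executes A2 (z = z + 1). Shared: x=3 y=1 z=4. PCs: A@2 B@4
Step 7: thread A executes A3 (z = x). Shared: x=3 y=1 z=3. PCs: A@3 B@4

Answer: x=3 y=1 z=3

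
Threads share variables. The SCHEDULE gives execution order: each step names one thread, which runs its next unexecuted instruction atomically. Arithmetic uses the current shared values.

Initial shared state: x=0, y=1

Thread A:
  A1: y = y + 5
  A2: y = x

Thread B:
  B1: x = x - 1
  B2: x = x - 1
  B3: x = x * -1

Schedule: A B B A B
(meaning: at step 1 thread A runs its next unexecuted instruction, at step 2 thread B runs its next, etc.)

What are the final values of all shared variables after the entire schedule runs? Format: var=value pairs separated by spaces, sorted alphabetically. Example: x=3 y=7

Answer: x=2 y=-2

Derivation:
Step 1: thread A executes A1 (y = y + 5). Shared: x=0 y=6. PCs: A@1 B@0
Step 2: thread B executes B1 (x = x - 1). Shared: x=-1 y=6. PCs: A@1 B@1
Step 3: thread B executes B2 (x = x - 1). Shared: x=-2 y=6. PCs: A@1 B@2
Step 4: thread A executes A2 (y = x). Shared: x=-2 y=-2. PCs: A@2 B@2
Step 5: thread B executes B3 (x = x * -1). Shared: x=2 y=-2. PCs: A@2 B@3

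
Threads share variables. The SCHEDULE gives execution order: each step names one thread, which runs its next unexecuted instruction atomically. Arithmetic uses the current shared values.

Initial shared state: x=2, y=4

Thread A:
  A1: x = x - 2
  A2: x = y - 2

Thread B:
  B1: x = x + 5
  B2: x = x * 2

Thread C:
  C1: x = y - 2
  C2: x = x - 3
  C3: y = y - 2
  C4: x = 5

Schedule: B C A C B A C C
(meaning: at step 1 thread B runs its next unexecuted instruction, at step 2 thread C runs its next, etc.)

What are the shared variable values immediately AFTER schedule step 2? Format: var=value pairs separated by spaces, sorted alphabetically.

Answer: x=2 y=4

Derivation:
Step 1: thread B executes B1 (x = x + 5). Shared: x=7 y=4. PCs: A@0 B@1 C@0
Step 2: thread C executes C1 (x = y - 2). Shared: x=2 y=4. PCs: A@0 B@1 C@1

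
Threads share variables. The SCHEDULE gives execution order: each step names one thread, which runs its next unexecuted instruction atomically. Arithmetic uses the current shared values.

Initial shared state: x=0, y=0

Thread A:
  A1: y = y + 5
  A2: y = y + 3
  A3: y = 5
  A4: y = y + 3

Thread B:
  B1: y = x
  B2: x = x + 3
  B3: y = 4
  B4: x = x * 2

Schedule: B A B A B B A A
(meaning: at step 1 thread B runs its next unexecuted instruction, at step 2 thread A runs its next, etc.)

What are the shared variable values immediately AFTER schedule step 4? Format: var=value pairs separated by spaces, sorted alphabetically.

Answer: x=3 y=8

Derivation:
Step 1: thread B executes B1 (y = x). Shared: x=0 y=0. PCs: A@0 B@1
Step 2: thread A executes A1 (y = y + 5). Shared: x=0 y=5. PCs: A@1 B@1
Step 3: thread B executes B2 (x = x + 3). Shared: x=3 y=5. PCs: A@1 B@2
Step 4: thread A executes A2 (y = y + 3). Shared: x=3 y=8. PCs: A@2 B@2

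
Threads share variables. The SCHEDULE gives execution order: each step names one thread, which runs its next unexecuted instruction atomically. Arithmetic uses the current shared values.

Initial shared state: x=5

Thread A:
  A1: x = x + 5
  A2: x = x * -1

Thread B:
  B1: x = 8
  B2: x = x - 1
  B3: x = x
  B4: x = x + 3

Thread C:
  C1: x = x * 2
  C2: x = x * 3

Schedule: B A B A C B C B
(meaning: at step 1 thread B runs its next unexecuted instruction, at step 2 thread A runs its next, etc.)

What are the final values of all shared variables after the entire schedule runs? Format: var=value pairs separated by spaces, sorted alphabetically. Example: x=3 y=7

Step 1: thread B executes B1 (x = 8). Shared: x=8. PCs: A@0 B@1 C@0
Step 2: thread A executes A1 (x = x + 5). Shared: x=13. PCs: A@1 B@1 C@0
Step 3: thread B executes B2 (x = x - 1). Shared: x=12. PCs: A@1 B@2 C@0
Step 4: thread A executes A2 (x = x * -1). Shared: x=-12. PCs: A@2 B@2 C@0
Step 5: thread C executes C1 (x = x * 2). Shared: x=-24. PCs: A@2 B@2 C@1
Step 6: thread B executes B3 (x = x). Shared: x=-24. PCs: A@2 B@3 C@1
Step 7: thread C executes C2 (x = x * 3). Shared: x=-72. PCs: A@2 B@3 C@2
Step 8: thread B executes B4 (x = x + 3). Shared: x=-69. PCs: A@2 B@4 C@2

Answer: x=-69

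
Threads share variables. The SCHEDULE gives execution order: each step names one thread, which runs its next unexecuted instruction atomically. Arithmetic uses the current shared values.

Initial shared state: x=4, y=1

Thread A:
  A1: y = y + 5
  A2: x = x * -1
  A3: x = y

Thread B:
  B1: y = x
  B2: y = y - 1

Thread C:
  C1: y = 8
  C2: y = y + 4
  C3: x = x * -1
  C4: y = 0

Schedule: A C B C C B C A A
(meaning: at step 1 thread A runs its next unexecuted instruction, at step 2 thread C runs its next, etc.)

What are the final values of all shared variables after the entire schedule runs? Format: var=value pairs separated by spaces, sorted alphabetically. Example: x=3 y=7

Step 1: thread A executes A1 (y = y + 5). Shared: x=4 y=6. PCs: A@1 B@0 C@0
Step 2: thread C executes C1 (y = 8). Shared: x=4 y=8. PCs: A@1 B@0 C@1
Step 3: thread B executes B1 (y = x). Shared: x=4 y=4. PCs: A@1 B@1 C@1
Step 4: thread C executes C2 (y = y + 4). Shared: x=4 y=8. PCs: A@1 B@1 C@2
Step 5: thread C executes C3 (x = x * -1). Shared: x=-4 y=8. PCs: A@1 B@1 C@3
Step 6: thread B executes B2 (y = y - 1). Shared: x=-4 y=7. PCs: A@1 B@2 C@3
Step 7: thread C executes C4 (y = 0). Shared: x=-4 y=0. PCs: A@1 B@2 C@4
Step 8: thread A executes A2 (x = x * -1). Shared: x=4 y=0. PCs: A@2 B@2 C@4
Step 9: thread A executes A3 (x = y). Shared: x=0 y=0. PCs: A@3 B@2 C@4

Answer: x=0 y=0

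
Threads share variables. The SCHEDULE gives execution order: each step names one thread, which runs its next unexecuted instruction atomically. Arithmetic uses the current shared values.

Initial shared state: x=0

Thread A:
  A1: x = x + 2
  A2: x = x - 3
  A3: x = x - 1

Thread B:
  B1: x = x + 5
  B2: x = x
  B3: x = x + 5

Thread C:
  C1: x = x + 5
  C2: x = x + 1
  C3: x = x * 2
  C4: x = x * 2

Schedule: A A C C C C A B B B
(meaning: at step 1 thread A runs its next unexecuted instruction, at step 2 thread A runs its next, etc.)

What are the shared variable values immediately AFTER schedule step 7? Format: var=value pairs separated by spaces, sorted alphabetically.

Answer: x=19

Derivation:
Step 1: thread A executes A1 (x = x + 2). Shared: x=2. PCs: A@1 B@0 C@0
Step 2: thread A executes A2 (x = x - 3). Shared: x=-1. PCs: A@2 B@0 C@0
Step 3: thread C executes C1 (x = x + 5). Shared: x=4. PCs: A@2 B@0 C@1
Step 4: thread C executes C2 (x = x + 1). Shared: x=5. PCs: A@2 B@0 C@2
Step 5: thread C executes C3 (x = x * 2). Shared: x=10. PCs: A@2 B@0 C@3
Step 6: thread C executes C4 (x = x * 2). Shared: x=20. PCs: A@2 B@0 C@4
Step 7: thread A executes A3 (x = x - 1). Shared: x=19. PCs: A@3 B@0 C@4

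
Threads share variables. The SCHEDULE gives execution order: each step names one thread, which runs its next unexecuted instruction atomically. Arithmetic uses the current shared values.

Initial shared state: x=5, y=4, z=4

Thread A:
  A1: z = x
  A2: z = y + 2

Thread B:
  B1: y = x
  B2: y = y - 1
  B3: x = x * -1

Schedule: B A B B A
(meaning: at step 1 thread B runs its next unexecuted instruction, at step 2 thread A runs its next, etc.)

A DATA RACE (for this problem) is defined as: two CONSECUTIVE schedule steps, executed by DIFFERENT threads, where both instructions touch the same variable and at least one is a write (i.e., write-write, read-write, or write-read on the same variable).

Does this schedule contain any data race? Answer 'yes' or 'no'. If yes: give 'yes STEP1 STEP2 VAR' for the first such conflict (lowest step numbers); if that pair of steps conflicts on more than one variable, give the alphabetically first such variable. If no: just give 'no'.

Steps 1,2: B(r=x,w=y) vs A(r=x,w=z). No conflict.
Steps 2,3: A(r=x,w=z) vs B(r=y,w=y). No conflict.
Steps 3,4: same thread (B). No race.
Steps 4,5: B(r=x,w=x) vs A(r=y,w=z). No conflict.

Answer: no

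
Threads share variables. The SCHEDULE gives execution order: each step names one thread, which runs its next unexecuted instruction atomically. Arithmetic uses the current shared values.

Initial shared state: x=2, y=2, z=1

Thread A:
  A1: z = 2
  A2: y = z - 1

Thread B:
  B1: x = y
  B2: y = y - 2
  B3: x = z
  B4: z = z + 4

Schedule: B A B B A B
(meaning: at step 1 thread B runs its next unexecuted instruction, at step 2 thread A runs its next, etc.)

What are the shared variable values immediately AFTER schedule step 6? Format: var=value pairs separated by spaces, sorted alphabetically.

Answer: x=2 y=1 z=6

Derivation:
Step 1: thread B executes B1 (x = y). Shared: x=2 y=2 z=1. PCs: A@0 B@1
Step 2: thread A executes A1 (z = 2). Shared: x=2 y=2 z=2. PCs: A@1 B@1
Step 3: thread B executes B2 (y = y - 2). Shared: x=2 y=0 z=2. PCs: A@1 B@2
Step 4: thread B executes B3 (x = z). Shared: x=2 y=0 z=2. PCs: A@1 B@3
Step 5: thread A executes A2 (y = z - 1). Shared: x=2 y=1 z=2. PCs: A@2 B@3
Step 6: thread B executes B4 (z = z + 4). Shared: x=2 y=1 z=6. PCs: A@2 B@4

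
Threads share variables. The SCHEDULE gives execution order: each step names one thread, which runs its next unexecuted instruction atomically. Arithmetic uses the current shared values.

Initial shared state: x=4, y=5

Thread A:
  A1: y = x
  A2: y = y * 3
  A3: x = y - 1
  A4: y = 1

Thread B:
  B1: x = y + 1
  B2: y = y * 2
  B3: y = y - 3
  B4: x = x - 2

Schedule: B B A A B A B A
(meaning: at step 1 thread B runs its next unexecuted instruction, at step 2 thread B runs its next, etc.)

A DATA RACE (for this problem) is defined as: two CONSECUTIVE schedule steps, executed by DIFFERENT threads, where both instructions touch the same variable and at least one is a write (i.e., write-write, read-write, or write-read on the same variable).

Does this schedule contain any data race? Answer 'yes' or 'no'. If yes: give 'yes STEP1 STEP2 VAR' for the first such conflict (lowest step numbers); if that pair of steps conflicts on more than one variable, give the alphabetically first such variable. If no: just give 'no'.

Answer: yes 2 3 y

Derivation:
Steps 1,2: same thread (B). No race.
Steps 2,3: B(y = y * 2) vs A(y = x). RACE on y (W-W).
Steps 3,4: same thread (A). No race.
Steps 4,5: A(y = y * 3) vs B(y = y - 3). RACE on y (W-W).
Steps 5,6: B(y = y - 3) vs A(x = y - 1). RACE on y (W-R).
Steps 6,7: A(x = y - 1) vs B(x = x - 2). RACE on x (W-W).
Steps 7,8: B(r=x,w=x) vs A(r=-,w=y). No conflict.
First conflict at steps 2,3.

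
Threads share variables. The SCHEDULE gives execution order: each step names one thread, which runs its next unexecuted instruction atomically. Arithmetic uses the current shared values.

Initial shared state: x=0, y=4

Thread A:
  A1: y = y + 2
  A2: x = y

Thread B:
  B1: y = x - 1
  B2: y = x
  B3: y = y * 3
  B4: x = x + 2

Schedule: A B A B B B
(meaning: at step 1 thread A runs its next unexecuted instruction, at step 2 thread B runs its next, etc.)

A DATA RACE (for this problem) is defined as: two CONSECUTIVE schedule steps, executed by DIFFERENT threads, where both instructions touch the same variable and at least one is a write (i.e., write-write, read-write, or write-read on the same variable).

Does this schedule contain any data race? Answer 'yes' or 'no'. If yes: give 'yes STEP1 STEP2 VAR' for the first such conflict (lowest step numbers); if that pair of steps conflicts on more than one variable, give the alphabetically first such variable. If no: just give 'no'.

Steps 1,2: A(y = y + 2) vs B(y = x - 1). RACE on y (W-W).
Steps 2,3: B(y = x - 1) vs A(x = y). RACE on x (R-W), y (W-R). Multiple vars; alphabetically first is x.
Steps 3,4: A(x = y) vs B(y = x). RACE on x (W-R), y (R-W). Multiple vars; alphabetically first is x.
Steps 4,5: same thread (B). No race.
Steps 5,6: same thread (B). No race.
First conflict at steps 1,2.

Answer: yes 1 2 y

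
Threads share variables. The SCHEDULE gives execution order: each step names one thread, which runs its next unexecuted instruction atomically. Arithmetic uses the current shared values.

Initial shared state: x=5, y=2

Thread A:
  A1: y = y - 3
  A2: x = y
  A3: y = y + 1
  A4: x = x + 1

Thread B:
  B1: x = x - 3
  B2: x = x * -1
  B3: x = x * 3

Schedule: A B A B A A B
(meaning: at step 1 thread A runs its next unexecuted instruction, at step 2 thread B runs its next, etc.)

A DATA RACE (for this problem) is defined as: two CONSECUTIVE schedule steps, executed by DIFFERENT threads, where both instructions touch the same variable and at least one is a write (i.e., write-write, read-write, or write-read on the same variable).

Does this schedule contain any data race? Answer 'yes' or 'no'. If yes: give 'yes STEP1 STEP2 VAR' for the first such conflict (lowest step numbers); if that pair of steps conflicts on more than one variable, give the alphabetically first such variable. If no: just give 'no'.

Steps 1,2: A(r=y,w=y) vs B(r=x,w=x). No conflict.
Steps 2,3: B(x = x - 3) vs A(x = y). RACE on x (W-W).
Steps 3,4: A(x = y) vs B(x = x * -1). RACE on x (W-W).
Steps 4,5: B(r=x,w=x) vs A(r=y,w=y). No conflict.
Steps 5,6: same thread (A). No race.
Steps 6,7: A(x = x + 1) vs B(x = x * 3). RACE on x (W-W).
First conflict at steps 2,3.

Answer: yes 2 3 x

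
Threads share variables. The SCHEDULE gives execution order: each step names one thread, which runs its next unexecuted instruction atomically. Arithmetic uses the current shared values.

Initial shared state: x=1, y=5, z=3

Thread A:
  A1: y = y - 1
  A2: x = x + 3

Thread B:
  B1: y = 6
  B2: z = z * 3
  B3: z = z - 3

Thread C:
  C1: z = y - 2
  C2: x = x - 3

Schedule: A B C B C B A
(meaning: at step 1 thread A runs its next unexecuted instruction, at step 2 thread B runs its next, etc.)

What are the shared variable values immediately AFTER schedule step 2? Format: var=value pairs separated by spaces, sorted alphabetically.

Step 1: thread A executes A1 (y = y - 1). Shared: x=1 y=4 z=3. PCs: A@1 B@0 C@0
Step 2: thread B executes B1 (y = 6). Shared: x=1 y=6 z=3. PCs: A@1 B@1 C@0

Answer: x=1 y=6 z=3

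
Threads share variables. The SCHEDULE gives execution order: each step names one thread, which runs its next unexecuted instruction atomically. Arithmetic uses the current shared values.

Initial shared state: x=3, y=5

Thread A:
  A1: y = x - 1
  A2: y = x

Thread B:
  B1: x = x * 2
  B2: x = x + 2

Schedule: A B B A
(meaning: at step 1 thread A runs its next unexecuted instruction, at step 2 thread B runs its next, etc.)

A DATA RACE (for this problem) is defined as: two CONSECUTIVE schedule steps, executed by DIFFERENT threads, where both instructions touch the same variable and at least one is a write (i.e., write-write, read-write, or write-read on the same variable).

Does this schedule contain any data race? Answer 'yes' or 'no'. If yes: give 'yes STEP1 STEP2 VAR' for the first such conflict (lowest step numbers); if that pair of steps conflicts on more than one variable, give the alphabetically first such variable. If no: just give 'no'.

Answer: yes 1 2 x

Derivation:
Steps 1,2: A(y = x - 1) vs B(x = x * 2). RACE on x (R-W).
Steps 2,3: same thread (B). No race.
Steps 3,4: B(x = x + 2) vs A(y = x). RACE on x (W-R).
First conflict at steps 1,2.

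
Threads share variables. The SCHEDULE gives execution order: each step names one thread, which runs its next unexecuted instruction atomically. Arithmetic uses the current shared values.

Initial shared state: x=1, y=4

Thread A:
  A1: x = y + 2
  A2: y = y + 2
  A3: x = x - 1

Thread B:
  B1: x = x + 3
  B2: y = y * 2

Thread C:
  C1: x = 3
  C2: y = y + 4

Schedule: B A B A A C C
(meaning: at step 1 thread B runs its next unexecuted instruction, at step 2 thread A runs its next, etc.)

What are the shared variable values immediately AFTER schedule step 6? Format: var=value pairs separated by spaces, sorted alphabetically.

Answer: x=3 y=10

Derivation:
Step 1: thread B executes B1 (x = x + 3). Shared: x=4 y=4. PCs: A@0 B@1 C@0
Step 2: thread A executes A1 (x = y + 2). Shared: x=6 y=4. PCs: A@1 B@1 C@0
Step 3: thread B executes B2 (y = y * 2). Shared: x=6 y=8. PCs: A@1 B@2 C@0
Step 4: thread A executes A2 (y = y + 2). Shared: x=6 y=10. PCs: A@2 B@2 C@0
Step 5: thread A executes A3 (x = x - 1). Shared: x=5 y=10. PCs: A@3 B@2 C@0
Step 6: thread C executes C1 (x = 3). Shared: x=3 y=10. PCs: A@3 B@2 C@1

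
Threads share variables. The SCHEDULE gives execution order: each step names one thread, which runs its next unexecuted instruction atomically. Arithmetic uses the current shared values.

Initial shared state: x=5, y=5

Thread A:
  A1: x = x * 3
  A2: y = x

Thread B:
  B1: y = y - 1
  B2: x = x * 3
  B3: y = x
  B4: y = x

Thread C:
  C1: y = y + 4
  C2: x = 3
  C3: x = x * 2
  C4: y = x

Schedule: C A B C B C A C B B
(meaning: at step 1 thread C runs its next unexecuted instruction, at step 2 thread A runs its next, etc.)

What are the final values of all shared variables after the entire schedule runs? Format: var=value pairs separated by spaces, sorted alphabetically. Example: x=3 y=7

Answer: x=18 y=18

Derivation:
Step 1: thread C executes C1 (y = y + 4). Shared: x=5 y=9. PCs: A@0 B@0 C@1
Step 2: thread A executes A1 (x = x * 3). Shared: x=15 y=9. PCs: A@1 B@0 C@1
Step 3: thread B executes B1 (y = y - 1). Shared: x=15 y=8. PCs: A@1 B@1 C@1
Step 4: thread C executes C2 (x = 3). Shared: x=3 y=8. PCs: A@1 B@1 C@2
Step 5: thread B executes B2 (x = x * 3). Shared: x=9 y=8. PCs: A@1 B@2 C@2
Step 6: thread C executes C3 (x = x * 2). Shared: x=18 y=8. PCs: A@1 B@2 C@3
Step 7: thread A executes A2 (y = x). Shared: x=18 y=18. PCs: A@2 B@2 C@3
Step 8: thread C executes C4 (y = x). Shared: x=18 y=18. PCs: A@2 B@2 C@4
Step 9: thread B executes B3 (y = x). Shared: x=18 y=18. PCs: A@2 B@3 C@4
Step 10: thread B executes B4 (y = x). Shared: x=18 y=18. PCs: A@2 B@4 C@4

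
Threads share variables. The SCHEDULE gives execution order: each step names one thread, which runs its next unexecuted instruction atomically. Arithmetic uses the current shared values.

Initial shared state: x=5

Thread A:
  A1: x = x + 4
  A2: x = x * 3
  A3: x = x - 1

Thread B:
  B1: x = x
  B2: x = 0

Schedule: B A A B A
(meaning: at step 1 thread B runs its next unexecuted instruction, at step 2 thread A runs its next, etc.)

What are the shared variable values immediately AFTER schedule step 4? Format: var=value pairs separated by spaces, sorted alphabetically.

Answer: x=0

Derivation:
Step 1: thread B executes B1 (x = x). Shared: x=5. PCs: A@0 B@1
Step 2: thread A executes A1 (x = x + 4). Shared: x=9. PCs: A@1 B@1
Step 3: thread A executes A2 (x = x * 3). Shared: x=27. PCs: A@2 B@1
Step 4: thread B executes B2 (x = 0). Shared: x=0. PCs: A@2 B@2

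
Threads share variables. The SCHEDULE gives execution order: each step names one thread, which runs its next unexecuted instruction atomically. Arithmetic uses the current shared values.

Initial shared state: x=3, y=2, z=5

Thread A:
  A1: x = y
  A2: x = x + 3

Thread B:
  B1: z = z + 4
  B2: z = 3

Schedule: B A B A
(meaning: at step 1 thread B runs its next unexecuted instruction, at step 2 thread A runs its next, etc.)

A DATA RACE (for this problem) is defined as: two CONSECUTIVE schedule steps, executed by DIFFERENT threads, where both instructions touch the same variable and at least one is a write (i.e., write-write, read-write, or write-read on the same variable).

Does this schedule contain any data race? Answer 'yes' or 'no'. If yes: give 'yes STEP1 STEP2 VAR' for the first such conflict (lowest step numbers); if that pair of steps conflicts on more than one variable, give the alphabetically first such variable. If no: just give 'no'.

Answer: no

Derivation:
Steps 1,2: B(r=z,w=z) vs A(r=y,w=x). No conflict.
Steps 2,3: A(r=y,w=x) vs B(r=-,w=z). No conflict.
Steps 3,4: B(r=-,w=z) vs A(r=x,w=x). No conflict.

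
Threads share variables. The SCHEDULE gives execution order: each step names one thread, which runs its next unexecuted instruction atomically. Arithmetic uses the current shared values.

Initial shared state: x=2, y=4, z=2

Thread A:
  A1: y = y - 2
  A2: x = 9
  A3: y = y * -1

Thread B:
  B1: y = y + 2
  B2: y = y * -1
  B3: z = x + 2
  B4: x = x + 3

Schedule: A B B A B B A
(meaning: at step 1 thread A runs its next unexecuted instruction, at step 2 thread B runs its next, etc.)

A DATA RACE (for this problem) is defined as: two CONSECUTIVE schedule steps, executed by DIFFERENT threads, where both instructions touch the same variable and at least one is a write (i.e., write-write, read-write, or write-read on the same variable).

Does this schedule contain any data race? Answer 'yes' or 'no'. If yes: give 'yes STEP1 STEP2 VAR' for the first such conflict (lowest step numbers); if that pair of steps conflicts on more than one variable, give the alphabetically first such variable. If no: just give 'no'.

Steps 1,2: A(y = y - 2) vs B(y = y + 2). RACE on y (W-W).
Steps 2,3: same thread (B). No race.
Steps 3,4: B(r=y,w=y) vs A(r=-,w=x). No conflict.
Steps 4,5: A(x = 9) vs B(z = x + 2). RACE on x (W-R).
Steps 5,6: same thread (B). No race.
Steps 6,7: B(r=x,w=x) vs A(r=y,w=y). No conflict.
First conflict at steps 1,2.

Answer: yes 1 2 y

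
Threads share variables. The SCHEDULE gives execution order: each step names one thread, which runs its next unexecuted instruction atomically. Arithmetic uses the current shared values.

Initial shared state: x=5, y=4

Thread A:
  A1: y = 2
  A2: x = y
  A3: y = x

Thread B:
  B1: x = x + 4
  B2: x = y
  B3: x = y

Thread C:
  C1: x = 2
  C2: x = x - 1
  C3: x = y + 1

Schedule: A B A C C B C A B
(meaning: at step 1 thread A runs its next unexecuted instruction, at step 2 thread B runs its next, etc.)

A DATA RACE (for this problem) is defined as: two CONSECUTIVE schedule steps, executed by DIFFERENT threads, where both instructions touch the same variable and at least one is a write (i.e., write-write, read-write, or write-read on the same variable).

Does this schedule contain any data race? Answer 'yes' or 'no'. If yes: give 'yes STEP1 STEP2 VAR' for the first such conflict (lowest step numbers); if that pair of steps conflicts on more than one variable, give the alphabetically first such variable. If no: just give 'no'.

Steps 1,2: A(r=-,w=y) vs B(r=x,w=x). No conflict.
Steps 2,3: B(x = x + 4) vs A(x = y). RACE on x (W-W).
Steps 3,4: A(x = y) vs C(x = 2). RACE on x (W-W).
Steps 4,5: same thread (C). No race.
Steps 5,6: C(x = x - 1) vs B(x = y). RACE on x (W-W).
Steps 6,7: B(x = y) vs C(x = y + 1). RACE on x (W-W).
Steps 7,8: C(x = y + 1) vs A(y = x). RACE on x (W-R), y (R-W). Multiple vars; alphabetically first is x.
Steps 8,9: A(y = x) vs B(x = y). RACE on x (R-W), y (W-R). Multiple vars; alphabetically first is x.
First conflict at steps 2,3.

Answer: yes 2 3 x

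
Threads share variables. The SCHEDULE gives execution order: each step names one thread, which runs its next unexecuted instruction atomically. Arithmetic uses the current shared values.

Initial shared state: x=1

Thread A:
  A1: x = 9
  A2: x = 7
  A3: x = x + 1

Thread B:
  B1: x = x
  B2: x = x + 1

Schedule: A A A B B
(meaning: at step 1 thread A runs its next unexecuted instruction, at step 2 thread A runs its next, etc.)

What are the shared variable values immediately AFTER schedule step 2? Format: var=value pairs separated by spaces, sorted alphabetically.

Step 1: thread A executes A1 (x = 9). Shared: x=9. PCs: A@1 B@0
Step 2: thread A executes A2 (x = 7). Shared: x=7. PCs: A@2 B@0

Answer: x=7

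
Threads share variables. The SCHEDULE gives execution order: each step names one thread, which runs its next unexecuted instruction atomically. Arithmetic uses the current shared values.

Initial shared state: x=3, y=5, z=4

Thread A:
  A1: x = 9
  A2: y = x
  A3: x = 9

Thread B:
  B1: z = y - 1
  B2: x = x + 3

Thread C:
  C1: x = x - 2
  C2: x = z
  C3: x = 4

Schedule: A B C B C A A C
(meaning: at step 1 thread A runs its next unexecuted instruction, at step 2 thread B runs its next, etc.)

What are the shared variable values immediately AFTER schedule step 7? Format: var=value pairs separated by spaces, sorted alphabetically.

Step 1: thread A executes A1 (x = 9). Shared: x=9 y=5 z=4. PCs: A@1 B@0 C@0
Step 2: thread B executes B1 (z = y - 1). Shared: x=9 y=5 z=4. PCs: A@1 B@1 C@0
Step 3: thread C executes C1 (x = x - 2). Shared: x=7 y=5 z=4. PCs: A@1 B@1 C@1
Step 4: thread B executes B2 (x = x + 3). Shared: x=10 y=5 z=4. PCs: A@1 B@2 C@1
Step 5: thread C executes C2 (x = z). Shared: x=4 y=5 z=4. PCs: A@1 B@2 C@2
Step 6: thread A executes A2 (y = x). Shared: x=4 y=4 z=4. PCs: A@2 B@2 C@2
Step 7: thread A executes A3 (x = 9). Shared: x=9 y=4 z=4. PCs: A@3 B@2 C@2

Answer: x=9 y=4 z=4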